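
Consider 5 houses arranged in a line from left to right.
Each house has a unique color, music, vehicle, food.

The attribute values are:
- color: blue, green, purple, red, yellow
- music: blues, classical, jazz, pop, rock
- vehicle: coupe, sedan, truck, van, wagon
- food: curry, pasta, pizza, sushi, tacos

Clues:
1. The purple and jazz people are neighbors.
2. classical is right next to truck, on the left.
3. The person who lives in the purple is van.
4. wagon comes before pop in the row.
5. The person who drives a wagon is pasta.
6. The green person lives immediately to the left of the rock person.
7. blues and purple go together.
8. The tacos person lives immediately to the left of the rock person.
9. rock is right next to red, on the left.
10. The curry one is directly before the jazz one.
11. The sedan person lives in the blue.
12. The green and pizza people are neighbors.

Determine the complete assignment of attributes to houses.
Solution:

House | Color | Music | Vehicle | Food
--------------------------------------
  1   | purple | blues | van | curry
  2   | green | jazz | coupe | tacos
  3   | blue | rock | sedan | pizza
  4   | red | classical | wagon | pasta
  5   | yellow | pop | truck | sushi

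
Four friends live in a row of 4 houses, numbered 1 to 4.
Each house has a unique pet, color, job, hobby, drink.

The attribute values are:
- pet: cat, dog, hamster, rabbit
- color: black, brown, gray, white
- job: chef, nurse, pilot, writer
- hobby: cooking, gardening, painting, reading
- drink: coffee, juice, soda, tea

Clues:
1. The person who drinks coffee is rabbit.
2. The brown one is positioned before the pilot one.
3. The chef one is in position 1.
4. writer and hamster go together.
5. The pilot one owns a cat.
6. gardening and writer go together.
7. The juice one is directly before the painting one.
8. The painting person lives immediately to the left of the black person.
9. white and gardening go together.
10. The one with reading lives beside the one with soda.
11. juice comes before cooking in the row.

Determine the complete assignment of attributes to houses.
Solution:

House | Pet | Color | Job | Hobby | Drink
-----------------------------------------
  1   | dog | brown | chef | reading | juice
  2   | cat | gray | pilot | painting | soda
  3   | rabbit | black | nurse | cooking | coffee
  4   | hamster | white | writer | gardening | tea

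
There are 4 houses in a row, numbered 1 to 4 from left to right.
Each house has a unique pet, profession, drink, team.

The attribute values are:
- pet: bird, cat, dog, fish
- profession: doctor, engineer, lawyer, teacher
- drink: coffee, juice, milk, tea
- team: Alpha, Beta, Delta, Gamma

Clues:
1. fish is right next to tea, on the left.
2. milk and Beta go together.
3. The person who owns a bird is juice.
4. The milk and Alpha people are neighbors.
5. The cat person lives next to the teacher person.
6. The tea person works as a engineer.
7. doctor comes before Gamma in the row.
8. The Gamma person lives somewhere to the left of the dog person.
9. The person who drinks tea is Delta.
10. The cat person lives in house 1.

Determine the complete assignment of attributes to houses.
Solution:

House | Pet | Profession | Drink | Team
---------------------------------------
  1   | cat | doctor | milk | Beta
  2   | bird | teacher | juice | Alpha
  3   | fish | lawyer | coffee | Gamma
  4   | dog | engineer | tea | Delta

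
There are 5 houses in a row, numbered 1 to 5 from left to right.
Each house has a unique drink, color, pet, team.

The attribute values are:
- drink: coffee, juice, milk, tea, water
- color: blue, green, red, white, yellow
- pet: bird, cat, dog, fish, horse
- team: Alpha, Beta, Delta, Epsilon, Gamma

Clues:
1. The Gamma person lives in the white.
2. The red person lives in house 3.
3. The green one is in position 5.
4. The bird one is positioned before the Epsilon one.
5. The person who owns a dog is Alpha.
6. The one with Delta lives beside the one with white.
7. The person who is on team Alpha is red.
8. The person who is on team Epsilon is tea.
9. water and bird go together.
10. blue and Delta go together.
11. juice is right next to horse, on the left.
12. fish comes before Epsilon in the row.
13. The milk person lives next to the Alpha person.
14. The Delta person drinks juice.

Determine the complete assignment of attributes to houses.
Solution:

House | Drink | Color | Pet | Team
----------------------------------
  1   | juice | blue | fish | Delta
  2   | milk | white | horse | Gamma
  3   | coffee | red | dog | Alpha
  4   | water | yellow | bird | Beta
  5   | tea | green | cat | Epsilon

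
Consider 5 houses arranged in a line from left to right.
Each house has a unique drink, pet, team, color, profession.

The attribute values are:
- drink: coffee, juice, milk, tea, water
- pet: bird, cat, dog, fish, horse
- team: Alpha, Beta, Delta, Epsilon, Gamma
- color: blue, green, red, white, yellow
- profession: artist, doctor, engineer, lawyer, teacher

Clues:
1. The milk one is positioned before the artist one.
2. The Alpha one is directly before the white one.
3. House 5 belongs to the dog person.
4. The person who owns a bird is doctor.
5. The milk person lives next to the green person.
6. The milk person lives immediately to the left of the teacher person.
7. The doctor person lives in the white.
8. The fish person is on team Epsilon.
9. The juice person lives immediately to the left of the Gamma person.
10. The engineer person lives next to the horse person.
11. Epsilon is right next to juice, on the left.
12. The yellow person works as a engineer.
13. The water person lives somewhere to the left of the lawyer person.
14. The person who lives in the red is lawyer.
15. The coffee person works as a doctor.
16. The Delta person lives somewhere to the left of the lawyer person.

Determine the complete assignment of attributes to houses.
Solution:

House | Drink | Pet | Team | Color | Profession
-----------------------------------------------
  1   | milk | fish | Epsilon | yellow | engineer
  2   | juice | horse | Alpha | green | teacher
  3   | coffee | bird | Gamma | white | doctor
  4   | water | cat | Delta | blue | artist
  5   | tea | dog | Beta | red | lawyer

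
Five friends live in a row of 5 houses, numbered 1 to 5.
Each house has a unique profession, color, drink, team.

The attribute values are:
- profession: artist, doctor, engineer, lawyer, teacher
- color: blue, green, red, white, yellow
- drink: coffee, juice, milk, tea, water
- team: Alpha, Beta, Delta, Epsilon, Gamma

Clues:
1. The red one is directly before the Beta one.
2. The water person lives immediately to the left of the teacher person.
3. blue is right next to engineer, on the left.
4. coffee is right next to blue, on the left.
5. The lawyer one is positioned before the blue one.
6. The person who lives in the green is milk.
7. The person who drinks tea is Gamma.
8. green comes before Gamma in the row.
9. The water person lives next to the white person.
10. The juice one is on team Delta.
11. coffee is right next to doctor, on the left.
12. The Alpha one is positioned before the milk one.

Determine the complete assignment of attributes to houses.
Solution:

House | Profession | Color | Drink | Team
-----------------------------------------
  1   | lawyer | red | water | Alpha
  2   | teacher | white | coffee | Beta
  3   | doctor | blue | juice | Delta
  4   | engineer | green | milk | Epsilon
  5   | artist | yellow | tea | Gamma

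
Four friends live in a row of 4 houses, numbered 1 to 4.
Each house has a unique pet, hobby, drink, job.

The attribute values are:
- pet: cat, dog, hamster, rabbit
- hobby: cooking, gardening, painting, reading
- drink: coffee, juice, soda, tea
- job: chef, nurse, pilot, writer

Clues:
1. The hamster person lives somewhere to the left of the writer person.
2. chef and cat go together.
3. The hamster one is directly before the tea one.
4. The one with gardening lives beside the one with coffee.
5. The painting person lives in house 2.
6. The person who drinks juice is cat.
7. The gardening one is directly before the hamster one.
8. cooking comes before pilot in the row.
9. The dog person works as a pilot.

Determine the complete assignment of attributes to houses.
Solution:

House | Pet | Hobby | Drink | Job
---------------------------------
  1   | cat | gardening | juice | chef
  2   | hamster | painting | coffee | nurse
  3   | rabbit | cooking | tea | writer
  4   | dog | reading | soda | pilot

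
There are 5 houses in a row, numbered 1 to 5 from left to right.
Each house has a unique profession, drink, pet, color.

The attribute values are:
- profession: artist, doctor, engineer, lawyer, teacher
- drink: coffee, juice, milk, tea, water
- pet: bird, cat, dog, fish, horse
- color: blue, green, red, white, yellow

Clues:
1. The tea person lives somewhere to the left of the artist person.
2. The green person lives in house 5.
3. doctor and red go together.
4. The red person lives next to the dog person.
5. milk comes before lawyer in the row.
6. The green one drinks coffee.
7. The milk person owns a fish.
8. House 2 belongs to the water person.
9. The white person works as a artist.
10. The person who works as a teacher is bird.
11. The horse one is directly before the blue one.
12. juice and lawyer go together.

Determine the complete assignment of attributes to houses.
Solution:

House | Profession | Drink | Pet | Color
----------------------------------------
  1   | doctor | tea | horse | red
  2   | engineer | water | dog | blue
  3   | artist | milk | fish | white
  4   | lawyer | juice | cat | yellow
  5   | teacher | coffee | bird | green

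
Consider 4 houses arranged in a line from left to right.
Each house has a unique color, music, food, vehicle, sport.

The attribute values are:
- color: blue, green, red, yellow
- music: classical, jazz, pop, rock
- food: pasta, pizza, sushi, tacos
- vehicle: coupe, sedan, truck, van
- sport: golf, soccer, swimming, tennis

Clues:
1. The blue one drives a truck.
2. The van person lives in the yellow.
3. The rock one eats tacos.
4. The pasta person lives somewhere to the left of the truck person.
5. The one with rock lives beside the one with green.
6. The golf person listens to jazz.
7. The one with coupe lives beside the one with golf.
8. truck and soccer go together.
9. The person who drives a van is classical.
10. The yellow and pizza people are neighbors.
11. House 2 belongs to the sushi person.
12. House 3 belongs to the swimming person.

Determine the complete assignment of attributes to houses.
Solution:

House | Color | Music | Food | Vehicle | Sport
----------------------------------------------
  1   | red | rock | tacos | coupe | tennis
  2   | green | jazz | sushi | sedan | golf
  3   | yellow | classical | pasta | van | swimming
  4   | blue | pop | pizza | truck | soccer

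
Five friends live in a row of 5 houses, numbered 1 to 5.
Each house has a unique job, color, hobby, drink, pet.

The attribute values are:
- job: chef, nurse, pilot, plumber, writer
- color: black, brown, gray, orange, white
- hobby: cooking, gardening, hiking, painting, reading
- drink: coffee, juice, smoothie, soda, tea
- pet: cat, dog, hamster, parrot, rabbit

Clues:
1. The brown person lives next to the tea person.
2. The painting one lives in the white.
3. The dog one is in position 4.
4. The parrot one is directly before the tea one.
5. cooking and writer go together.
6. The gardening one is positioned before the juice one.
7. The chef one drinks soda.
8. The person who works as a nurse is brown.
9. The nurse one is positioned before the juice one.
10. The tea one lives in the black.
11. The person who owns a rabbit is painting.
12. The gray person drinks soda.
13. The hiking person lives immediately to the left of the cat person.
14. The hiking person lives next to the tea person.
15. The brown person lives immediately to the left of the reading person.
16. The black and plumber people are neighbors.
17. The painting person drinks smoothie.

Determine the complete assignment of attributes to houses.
Solution:

House | Job | Color | Hobby | Drink | Pet
-----------------------------------------
  1   | nurse | brown | hiking | coffee | parrot
  2   | pilot | black | reading | tea | cat
  3   | plumber | white | painting | smoothie | rabbit
  4   | chef | gray | gardening | soda | dog
  5   | writer | orange | cooking | juice | hamster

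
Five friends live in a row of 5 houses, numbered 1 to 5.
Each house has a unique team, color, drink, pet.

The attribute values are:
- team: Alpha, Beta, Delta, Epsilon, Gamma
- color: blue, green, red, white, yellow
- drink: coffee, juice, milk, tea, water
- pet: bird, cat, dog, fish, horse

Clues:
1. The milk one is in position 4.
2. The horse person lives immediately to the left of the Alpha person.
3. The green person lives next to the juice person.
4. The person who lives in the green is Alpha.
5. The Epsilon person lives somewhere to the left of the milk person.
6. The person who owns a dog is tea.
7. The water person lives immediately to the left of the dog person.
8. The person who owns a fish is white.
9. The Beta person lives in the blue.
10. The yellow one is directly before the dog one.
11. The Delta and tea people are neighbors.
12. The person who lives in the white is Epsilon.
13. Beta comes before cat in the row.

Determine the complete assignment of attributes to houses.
Solution:

House | Team | Color | Drink | Pet
----------------------------------
  1   | Delta | yellow | water | horse
  2   | Alpha | green | tea | dog
  3   | Epsilon | white | juice | fish
  4   | Beta | blue | milk | bird
  5   | Gamma | red | coffee | cat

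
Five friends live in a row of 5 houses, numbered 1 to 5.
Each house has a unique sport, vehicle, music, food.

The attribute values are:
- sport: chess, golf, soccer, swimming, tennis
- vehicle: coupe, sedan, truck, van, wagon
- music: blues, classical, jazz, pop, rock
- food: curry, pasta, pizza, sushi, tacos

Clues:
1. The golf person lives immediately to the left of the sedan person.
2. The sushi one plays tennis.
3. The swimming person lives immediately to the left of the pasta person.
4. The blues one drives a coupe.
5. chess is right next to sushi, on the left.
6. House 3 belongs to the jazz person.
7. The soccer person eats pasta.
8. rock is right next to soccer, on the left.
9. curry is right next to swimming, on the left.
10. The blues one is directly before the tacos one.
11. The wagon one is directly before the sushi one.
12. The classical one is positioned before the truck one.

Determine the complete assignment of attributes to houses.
Solution:

House | Sport | Vehicle | Music | Food
--------------------------------------
  1   | golf | coupe | blues | curry
  2   | swimming | sedan | rock | tacos
  3   | soccer | van | jazz | pasta
  4   | chess | wagon | classical | pizza
  5   | tennis | truck | pop | sushi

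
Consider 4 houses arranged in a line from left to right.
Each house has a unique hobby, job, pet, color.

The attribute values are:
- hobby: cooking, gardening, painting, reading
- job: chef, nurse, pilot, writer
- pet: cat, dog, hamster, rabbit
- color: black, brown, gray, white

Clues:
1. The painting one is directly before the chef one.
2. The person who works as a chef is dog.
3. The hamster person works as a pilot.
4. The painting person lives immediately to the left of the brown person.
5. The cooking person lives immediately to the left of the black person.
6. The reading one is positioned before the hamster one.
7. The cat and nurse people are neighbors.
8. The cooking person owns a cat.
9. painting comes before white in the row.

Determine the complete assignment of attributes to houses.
Solution:

House | Hobby | Job | Pet | Color
---------------------------------
  1   | cooking | writer | cat | gray
  2   | painting | nurse | rabbit | black
  3   | reading | chef | dog | brown
  4   | gardening | pilot | hamster | white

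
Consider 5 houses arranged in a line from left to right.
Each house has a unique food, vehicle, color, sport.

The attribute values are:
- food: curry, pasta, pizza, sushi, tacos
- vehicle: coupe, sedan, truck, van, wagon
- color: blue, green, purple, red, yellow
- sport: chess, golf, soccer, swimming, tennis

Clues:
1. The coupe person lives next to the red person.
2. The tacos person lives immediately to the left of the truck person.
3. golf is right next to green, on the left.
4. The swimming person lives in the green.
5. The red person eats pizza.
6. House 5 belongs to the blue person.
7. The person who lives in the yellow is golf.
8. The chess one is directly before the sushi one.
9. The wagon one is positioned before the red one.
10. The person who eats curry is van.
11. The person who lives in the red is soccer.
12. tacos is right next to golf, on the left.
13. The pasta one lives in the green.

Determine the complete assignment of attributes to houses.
Solution:

House | Food | Vehicle | Color | Sport
--------------------------------------
  1   | tacos | wagon | purple | chess
  2   | sushi | truck | yellow | golf
  3   | pasta | coupe | green | swimming
  4   | pizza | sedan | red | soccer
  5   | curry | van | blue | tennis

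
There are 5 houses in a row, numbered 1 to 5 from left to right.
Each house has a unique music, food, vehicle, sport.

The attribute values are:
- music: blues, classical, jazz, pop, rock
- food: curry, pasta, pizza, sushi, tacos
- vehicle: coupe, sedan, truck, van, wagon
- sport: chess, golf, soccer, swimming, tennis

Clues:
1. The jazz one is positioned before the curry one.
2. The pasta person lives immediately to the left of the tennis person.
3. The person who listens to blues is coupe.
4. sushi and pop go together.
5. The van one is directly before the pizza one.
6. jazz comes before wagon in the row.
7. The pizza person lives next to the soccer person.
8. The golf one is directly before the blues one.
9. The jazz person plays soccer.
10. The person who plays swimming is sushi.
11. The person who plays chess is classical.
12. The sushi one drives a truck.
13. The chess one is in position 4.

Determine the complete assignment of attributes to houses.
Solution:

House | Music | Food | Vehicle | Sport
--------------------------------------
  1   | rock | pasta | van | golf
  2   | blues | pizza | coupe | tennis
  3   | jazz | tacos | sedan | soccer
  4   | classical | curry | wagon | chess
  5   | pop | sushi | truck | swimming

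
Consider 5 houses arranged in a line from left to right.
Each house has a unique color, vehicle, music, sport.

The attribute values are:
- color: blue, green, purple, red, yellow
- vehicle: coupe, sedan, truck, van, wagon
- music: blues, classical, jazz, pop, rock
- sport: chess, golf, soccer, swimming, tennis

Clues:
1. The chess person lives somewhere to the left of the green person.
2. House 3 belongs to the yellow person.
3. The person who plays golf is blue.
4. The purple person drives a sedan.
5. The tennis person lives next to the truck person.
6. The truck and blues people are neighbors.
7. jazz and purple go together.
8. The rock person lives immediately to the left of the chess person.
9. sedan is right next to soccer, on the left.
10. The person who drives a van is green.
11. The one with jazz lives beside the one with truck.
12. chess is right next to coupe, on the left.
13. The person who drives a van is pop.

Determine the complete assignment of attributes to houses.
Solution:

House | Color | Vehicle | Music | Sport
---------------------------------------
  1   | purple | sedan | jazz | tennis
  2   | red | truck | rock | soccer
  3   | yellow | wagon | blues | chess
  4   | blue | coupe | classical | golf
  5   | green | van | pop | swimming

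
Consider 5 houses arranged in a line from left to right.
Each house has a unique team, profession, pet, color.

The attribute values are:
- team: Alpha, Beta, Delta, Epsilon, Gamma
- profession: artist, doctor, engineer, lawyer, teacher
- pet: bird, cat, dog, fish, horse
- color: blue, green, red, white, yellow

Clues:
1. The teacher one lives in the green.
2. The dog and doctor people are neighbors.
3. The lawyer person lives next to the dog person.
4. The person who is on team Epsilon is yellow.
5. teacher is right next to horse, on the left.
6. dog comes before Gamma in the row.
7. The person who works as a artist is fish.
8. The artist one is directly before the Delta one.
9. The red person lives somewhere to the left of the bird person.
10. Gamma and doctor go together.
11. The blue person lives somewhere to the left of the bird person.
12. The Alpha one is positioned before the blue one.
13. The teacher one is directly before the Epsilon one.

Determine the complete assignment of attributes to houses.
Solution:

House | Team | Profession | Pet | Color
---------------------------------------
  1   | Alpha | artist | fish | red
  2   | Delta | teacher | cat | green
  3   | Epsilon | lawyer | horse | yellow
  4   | Beta | engineer | dog | blue
  5   | Gamma | doctor | bird | white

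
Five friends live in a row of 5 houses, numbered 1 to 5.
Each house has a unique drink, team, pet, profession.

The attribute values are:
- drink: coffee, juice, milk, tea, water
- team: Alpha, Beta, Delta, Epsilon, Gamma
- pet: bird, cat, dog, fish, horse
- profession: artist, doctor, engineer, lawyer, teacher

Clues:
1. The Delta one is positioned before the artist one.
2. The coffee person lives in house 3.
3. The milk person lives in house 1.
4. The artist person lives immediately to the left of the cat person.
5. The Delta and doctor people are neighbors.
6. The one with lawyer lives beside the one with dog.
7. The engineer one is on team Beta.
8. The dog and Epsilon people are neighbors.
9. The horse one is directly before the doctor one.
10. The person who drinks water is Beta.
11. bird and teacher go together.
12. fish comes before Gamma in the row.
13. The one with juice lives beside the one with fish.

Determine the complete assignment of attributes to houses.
Solution:

House | Drink | Team | Pet | Profession
---------------------------------------
  1   | milk | Delta | horse | lawyer
  2   | juice | Alpha | dog | doctor
  3   | coffee | Epsilon | fish | artist
  4   | water | Beta | cat | engineer
  5   | tea | Gamma | bird | teacher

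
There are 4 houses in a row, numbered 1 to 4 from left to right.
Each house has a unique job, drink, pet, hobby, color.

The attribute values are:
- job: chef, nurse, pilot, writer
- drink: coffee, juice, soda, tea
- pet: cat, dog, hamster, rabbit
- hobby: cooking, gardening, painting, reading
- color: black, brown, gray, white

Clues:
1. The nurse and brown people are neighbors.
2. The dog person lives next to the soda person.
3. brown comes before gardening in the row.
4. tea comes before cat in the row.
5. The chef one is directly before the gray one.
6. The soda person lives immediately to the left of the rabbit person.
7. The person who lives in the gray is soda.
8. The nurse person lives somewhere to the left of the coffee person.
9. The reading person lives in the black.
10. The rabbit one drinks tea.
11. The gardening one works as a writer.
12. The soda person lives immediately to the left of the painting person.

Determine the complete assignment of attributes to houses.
Solution:

House | Job | Drink | Pet | Hobby | Color
-----------------------------------------
  1   | chef | juice | dog | reading | black
  2   | nurse | soda | hamster | cooking | gray
  3   | pilot | tea | rabbit | painting | brown
  4   | writer | coffee | cat | gardening | white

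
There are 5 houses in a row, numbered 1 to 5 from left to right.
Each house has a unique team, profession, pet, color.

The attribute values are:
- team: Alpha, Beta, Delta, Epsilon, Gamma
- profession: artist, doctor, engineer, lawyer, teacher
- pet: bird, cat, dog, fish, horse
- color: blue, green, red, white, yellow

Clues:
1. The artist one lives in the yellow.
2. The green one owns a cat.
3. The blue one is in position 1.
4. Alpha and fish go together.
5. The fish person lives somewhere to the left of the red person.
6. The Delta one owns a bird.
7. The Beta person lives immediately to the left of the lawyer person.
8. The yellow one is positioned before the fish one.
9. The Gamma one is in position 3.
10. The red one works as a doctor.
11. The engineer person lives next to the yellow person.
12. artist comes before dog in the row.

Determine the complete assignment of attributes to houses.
Solution:

House | Team | Profession | Pet | Color
---------------------------------------
  1   | Delta | engineer | bird | blue
  2   | Beta | artist | horse | yellow
  3   | Gamma | lawyer | cat | green
  4   | Alpha | teacher | fish | white
  5   | Epsilon | doctor | dog | red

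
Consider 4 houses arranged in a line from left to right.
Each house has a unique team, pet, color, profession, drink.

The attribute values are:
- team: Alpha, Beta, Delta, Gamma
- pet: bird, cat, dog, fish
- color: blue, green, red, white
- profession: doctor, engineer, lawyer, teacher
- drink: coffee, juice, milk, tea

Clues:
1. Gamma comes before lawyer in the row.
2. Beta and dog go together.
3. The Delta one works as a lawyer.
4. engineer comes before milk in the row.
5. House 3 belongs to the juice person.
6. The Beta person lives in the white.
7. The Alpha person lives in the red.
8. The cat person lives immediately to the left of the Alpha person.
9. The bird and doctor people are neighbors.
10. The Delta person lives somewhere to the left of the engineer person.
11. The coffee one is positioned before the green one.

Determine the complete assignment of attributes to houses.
Solution:

House | Team | Pet | Color | Profession | Drink
-----------------------------------------------
  1   | Gamma | fish | blue | teacher | coffee
  2   | Delta | cat | green | lawyer | tea
  3   | Alpha | bird | red | engineer | juice
  4   | Beta | dog | white | doctor | milk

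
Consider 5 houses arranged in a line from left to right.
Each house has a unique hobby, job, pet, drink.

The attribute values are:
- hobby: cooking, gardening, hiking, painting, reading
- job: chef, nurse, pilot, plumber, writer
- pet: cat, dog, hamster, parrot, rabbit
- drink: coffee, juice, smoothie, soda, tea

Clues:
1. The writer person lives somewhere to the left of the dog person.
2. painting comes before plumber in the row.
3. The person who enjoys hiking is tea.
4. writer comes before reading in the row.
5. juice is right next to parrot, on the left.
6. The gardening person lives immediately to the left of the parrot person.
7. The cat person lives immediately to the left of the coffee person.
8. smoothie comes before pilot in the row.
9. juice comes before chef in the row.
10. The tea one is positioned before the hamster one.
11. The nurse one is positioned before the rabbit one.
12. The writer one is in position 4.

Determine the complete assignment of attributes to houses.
Solution:

House | Hobby | Job | Pet | Drink
---------------------------------
  1   | gardening | nurse | cat | juice
  2   | painting | chef | parrot | coffee
  3   | hiking | plumber | rabbit | tea
  4   | cooking | writer | hamster | smoothie
  5   | reading | pilot | dog | soda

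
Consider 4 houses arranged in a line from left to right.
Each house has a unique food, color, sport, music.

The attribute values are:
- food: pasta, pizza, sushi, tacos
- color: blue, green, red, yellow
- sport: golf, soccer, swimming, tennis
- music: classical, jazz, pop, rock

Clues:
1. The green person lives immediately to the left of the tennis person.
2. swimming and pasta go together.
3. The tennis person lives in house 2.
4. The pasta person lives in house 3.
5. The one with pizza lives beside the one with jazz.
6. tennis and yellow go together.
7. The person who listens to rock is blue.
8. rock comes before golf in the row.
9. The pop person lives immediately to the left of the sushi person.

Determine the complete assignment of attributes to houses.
Solution:

House | Food | Color | Sport | Music
------------------------------------
  1   | pizza | green | soccer | pop
  2   | sushi | yellow | tennis | jazz
  3   | pasta | blue | swimming | rock
  4   | tacos | red | golf | classical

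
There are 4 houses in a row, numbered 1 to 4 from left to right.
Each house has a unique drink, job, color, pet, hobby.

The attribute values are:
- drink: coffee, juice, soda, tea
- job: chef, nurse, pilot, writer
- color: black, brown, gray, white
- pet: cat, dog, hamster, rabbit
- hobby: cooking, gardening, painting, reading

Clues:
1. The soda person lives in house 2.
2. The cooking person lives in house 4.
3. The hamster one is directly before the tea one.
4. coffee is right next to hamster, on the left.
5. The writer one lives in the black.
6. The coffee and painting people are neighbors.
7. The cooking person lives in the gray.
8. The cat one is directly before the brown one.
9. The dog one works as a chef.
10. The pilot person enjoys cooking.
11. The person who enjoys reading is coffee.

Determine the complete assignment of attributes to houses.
Solution:

House | Drink | Job | Color | Pet | Hobby
-----------------------------------------
  1   | coffee | writer | black | cat | reading
  2   | soda | nurse | brown | hamster | painting
  3   | tea | chef | white | dog | gardening
  4   | juice | pilot | gray | rabbit | cooking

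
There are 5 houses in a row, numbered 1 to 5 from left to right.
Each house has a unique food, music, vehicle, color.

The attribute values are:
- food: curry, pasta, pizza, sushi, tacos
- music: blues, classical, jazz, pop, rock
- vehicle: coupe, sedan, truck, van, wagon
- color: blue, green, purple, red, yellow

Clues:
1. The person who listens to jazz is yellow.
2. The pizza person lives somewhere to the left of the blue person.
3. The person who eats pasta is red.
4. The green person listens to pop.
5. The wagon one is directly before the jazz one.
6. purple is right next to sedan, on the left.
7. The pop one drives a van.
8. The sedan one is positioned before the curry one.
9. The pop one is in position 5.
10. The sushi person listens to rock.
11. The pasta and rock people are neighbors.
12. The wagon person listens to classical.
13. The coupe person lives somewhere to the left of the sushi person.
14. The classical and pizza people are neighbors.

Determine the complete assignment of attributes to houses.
Solution:

House | Food | Music | Vehicle | Color
--------------------------------------
  1   | tacos | classical | wagon | purple
  2   | pizza | jazz | sedan | yellow
  3   | pasta | blues | coupe | red
  4   | sushi | rock | truck | blue
  5   | curry | pop | van | green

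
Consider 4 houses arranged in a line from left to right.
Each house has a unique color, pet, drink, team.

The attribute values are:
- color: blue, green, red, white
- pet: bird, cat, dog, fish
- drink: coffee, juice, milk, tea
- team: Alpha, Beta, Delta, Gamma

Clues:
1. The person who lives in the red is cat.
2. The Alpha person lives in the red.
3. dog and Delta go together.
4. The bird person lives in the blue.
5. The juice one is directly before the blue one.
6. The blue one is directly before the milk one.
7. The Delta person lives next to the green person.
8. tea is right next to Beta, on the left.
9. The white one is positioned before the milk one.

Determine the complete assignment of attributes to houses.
Solution:

House | Color | Pet | Drink | Team
----------------------------------
  1   | white | dog | tea | Delta
  2   | green | fish | juice | Beta
  3   | blue | bird | coffee | Gamma
  4   | red | cat | milk | Alpha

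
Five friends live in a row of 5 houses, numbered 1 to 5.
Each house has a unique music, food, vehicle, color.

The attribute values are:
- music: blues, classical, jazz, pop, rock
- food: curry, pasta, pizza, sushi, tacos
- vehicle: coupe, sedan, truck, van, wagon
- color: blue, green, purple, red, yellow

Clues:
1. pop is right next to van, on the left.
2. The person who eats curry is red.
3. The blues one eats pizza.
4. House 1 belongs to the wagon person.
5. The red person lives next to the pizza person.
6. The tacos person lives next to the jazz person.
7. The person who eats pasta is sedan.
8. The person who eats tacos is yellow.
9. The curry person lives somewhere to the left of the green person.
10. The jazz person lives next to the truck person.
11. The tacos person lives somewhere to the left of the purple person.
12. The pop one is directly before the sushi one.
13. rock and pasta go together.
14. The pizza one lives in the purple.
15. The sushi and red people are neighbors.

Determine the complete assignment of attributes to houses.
Solution:

House | Music | Food | Vehicle | Color
--------------------------------------
  1   | pop | tacos | wagon | yellow
  2   | jazz | sushi | van | blue
  3   | classical | curry | truck | red
  4   | blues | pizza | coupe | purple
  5   | rock | pasta | sedan | green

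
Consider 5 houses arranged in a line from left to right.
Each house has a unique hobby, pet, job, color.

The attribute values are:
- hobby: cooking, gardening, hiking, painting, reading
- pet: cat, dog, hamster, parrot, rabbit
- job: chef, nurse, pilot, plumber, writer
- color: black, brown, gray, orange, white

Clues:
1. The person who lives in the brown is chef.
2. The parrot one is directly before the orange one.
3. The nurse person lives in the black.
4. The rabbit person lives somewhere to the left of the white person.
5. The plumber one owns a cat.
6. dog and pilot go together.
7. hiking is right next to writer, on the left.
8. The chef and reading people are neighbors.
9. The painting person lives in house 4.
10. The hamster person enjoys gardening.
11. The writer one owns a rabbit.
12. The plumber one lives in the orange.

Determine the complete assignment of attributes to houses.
Solution:

House | Hobby | Pet | Job | Color
---------------------------------
  1   | gardening | hamster | chef | brown
  2   | reading | parrot | nurse | black
  3   | hiking | cat | plumber | orange
  4   | painting | rabbit | writer | gray
  5   | cooking | dog | pilot | white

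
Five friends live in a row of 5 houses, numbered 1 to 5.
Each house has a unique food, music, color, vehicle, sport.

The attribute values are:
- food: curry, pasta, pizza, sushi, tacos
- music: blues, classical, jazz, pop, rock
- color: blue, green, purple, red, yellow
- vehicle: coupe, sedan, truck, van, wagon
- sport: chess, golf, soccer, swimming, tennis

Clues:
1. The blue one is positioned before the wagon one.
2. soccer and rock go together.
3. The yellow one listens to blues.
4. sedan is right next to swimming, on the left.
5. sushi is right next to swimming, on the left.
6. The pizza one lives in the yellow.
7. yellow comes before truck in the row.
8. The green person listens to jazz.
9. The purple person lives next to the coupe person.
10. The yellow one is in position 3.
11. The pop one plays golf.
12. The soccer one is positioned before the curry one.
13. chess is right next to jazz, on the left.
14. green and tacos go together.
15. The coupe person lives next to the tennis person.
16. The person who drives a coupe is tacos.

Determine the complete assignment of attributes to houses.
Solution:

House | Food | Music | Color | Vehicle | Sport
----------------------------------------------
  1   | sushi | classical | purple | sedan | chess
  2   | tacos | jazz | green | coupe | swimming
  3   | pizza | blues | yellow | van | tennis
  4   | pasta | rock | blue | truck | soccer
  5   | curry | pop | red | wagon | golf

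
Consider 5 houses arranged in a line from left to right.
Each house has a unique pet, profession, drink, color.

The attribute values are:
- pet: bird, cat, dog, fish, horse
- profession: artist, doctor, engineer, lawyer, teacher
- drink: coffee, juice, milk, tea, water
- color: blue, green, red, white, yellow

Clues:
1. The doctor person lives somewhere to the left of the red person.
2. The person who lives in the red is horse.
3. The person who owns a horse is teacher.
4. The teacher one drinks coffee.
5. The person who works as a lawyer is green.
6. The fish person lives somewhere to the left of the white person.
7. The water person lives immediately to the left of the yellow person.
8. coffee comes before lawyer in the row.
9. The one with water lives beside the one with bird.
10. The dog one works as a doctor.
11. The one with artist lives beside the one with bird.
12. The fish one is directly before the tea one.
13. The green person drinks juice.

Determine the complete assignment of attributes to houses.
Solution:

House | Pet | Profession | Drink | Color
----------------------------------------
  1   | fish | artist | water | blue
  2   | bird | engineer | tea | yellow
  3   | dog | doctor | milk | white
  4   | horse | teacher | coffee | red
  5   | cat | lawyer | juice | green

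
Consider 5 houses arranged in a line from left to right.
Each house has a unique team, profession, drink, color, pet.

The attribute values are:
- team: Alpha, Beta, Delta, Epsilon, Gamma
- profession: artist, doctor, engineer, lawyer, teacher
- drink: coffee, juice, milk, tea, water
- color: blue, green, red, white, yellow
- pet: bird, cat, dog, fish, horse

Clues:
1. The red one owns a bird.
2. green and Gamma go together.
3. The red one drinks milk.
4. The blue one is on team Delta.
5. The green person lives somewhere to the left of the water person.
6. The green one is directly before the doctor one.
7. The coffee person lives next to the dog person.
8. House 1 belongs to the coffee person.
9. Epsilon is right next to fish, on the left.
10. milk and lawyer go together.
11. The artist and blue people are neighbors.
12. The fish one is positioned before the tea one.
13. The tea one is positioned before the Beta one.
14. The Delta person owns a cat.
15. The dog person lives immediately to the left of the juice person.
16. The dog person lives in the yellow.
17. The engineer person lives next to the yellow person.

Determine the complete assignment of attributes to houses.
Solution:

House | Team | Profession | Drink | Color | Pet
-----------------------------------------------
  1   | Gamma | engineer | coffee | green | horse
  2   | Epsilon | doctor | water | yellow | dog
  3   | Alpha | artist | juice | white | fish
  4   | Delta | teacher | tea | blue | cat
  5   | Beta | lawyer | milk | red | bird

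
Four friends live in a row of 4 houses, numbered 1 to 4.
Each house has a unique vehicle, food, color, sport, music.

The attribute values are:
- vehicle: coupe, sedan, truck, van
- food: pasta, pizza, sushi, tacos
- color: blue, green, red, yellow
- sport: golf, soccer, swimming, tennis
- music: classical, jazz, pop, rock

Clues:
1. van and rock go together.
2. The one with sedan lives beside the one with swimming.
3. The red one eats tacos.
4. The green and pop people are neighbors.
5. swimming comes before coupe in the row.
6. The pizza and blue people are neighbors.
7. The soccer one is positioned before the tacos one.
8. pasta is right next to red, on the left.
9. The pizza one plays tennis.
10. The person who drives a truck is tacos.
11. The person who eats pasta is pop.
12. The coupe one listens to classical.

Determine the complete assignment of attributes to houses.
Solution:

House | Vehicle | Food | Color | Sport | Music
----------------------------------------------
  1   | van | pizza | green | tennis | rock
  2   | sedan | pasta | blue | soccer | pop
  3   | truck | tacos | red | swimming | jazz
  4   | coupe | sushi | yellow | golf | classical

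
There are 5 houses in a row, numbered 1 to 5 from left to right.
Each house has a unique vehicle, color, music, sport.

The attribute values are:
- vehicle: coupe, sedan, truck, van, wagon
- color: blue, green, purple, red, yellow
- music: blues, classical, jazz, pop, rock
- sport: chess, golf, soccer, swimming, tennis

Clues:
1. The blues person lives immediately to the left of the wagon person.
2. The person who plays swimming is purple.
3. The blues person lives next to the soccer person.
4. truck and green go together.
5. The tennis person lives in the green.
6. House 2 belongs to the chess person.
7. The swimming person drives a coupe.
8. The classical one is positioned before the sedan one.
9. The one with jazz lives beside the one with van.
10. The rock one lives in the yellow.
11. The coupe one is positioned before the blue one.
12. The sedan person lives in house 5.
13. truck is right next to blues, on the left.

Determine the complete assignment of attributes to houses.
Solution:

House | Vehicle | Color | Music | Sport
---------------------------------------
  1   | truck | green | jazz | tennis
  2   | van | red | blues | chess
  3   | wagon | yellow | rock | soccer
  4   | coupe | purple | classical | swimming
  5   | sedan | blue | pop | golf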